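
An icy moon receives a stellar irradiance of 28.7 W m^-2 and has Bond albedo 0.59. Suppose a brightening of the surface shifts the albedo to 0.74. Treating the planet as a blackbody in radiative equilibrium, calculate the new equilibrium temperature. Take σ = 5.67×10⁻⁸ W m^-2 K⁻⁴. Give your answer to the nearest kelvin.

New equilibrium: T₂ = [(1−0.74)·28.70/(4σ)]^(1/4) = 75.74 K.

76 K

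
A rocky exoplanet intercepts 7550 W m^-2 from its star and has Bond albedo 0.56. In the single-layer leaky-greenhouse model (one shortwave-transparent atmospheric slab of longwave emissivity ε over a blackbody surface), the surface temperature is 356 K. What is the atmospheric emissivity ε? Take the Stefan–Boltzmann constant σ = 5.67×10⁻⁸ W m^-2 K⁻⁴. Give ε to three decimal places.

First, T_e = [7550·(1−0.56)/(4σ)]^(1/4) = 347.9 K.
T_s⁴ = T_e⁴·2/(2−ε) → ε = 2 − 2(T_e/T_s)⁴ = 2 − 2·(347.9/356)⁴ = 0.1762.

0.176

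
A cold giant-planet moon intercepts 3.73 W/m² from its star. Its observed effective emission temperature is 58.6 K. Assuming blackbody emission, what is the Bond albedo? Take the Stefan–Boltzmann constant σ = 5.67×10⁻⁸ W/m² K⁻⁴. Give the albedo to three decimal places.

From σT⁴ = S(1−α)/4 we invert for α: 1−α = 4σT⁴/S.
σT⁴ = 0.6686 W/m², so 4σT⁴ = 2.674 W/m².
Hence α = 1 − 2.674/3.730 = 0.2830.

0.283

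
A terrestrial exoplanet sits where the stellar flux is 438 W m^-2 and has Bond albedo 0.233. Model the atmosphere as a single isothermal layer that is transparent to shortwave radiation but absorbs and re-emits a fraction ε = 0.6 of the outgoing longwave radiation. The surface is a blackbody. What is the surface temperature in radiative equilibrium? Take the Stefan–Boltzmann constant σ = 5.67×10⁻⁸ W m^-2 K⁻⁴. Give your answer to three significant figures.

214 kelvin

The planet radiates to space at T_e = [S(1−α)/(4σ)]^(1/4) = 196.2 K.
Surface balance with a leaky layer gives σT_s⁴ = σT_e⁴·2/(2−ε), so T_s = T_e·[2/(2−0.6)]^(1/4) = 214.5 K.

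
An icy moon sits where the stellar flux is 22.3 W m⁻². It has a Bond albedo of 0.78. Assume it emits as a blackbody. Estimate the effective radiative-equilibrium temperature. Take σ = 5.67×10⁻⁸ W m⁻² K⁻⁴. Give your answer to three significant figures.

Absorbed flux (global mean): S(1−α)/4 = 22.30·0.22/4 = 1.226 W m⁻².
In equilibrium σT⁴ equals this, so T = 68.20 K.

68.2 K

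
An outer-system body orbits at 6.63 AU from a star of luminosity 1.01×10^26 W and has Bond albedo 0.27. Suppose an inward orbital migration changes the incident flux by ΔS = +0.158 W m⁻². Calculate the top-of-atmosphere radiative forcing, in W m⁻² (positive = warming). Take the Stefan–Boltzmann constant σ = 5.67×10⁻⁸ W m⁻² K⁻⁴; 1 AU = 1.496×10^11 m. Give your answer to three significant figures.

d = 6.63 × 1.496×10^11 m = 9.918×10^11 m.
S = L/(4πd²) = 8.170 W m⁻².
ΔF = Δ[S(1−α)]/4 = (1−0.27)·+0.158/4 = 0.02883 W m⁻².

0.0288 W m⁻²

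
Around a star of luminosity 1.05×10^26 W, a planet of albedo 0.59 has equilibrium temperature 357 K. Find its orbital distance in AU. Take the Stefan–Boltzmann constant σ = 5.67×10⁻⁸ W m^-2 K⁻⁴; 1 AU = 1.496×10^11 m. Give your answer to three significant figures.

0.204 AU

The flux needed for this T is 4σT⁴/(1−0.59) = 8985 W m^-2.
Then d = [L/(4πS)]^(1/2) = 3.049×10^10 m, i.e. 0.2038 AU.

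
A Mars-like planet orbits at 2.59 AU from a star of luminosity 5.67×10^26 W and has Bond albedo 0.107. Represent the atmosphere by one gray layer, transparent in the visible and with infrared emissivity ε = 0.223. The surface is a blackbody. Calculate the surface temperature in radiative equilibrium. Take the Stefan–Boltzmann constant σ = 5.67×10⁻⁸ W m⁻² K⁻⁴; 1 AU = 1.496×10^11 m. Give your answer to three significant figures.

Orbital distance: d = 2.59 AU = 3.875×10^11 m.
Spreading L over a sphere of radius d: S = 5.67×10^26/(4π·3.87×10^11²) = 300.5 W m⁻².
Effective emission temperature (TOA balance): σT_e⁴ = S(1−α)/4 = 67.10 W m⁻² → T_e = 185.5 K.
Surface balance with a leaky layer gives σT_s⁴ = σT_e⁴·2/(2−ε), so T_s = T_e·[2/(2−0.223)]^(1/4) = 191.0 K.

191 kelvin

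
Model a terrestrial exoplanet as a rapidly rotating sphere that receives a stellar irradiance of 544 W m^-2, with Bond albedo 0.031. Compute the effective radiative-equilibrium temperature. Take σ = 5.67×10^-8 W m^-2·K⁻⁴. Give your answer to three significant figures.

Averaging over the sphere, the absorbed flux is S(1−α)/4 = 131.8 W m^-2.
Set σT⁴ = 131.8 → T = (131.8/σ)^(1/4) = 219.6 K.

220 kelvin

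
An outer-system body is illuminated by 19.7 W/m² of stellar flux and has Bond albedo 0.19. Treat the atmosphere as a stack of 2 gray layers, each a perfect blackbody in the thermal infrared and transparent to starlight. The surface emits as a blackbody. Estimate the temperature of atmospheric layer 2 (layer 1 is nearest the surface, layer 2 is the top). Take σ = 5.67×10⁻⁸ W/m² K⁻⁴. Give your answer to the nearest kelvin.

92 K

OLR = S(1−α)/4 = 3.989 W/m²; the top layer radiates at T_e = 91.59 K.
In the N-layer model, layer k (counted from the surface) has T_k = (N+1−k)^(1/4)·T_e.
T_2 = (1)^(1/4)·91.59 = 91.59 K.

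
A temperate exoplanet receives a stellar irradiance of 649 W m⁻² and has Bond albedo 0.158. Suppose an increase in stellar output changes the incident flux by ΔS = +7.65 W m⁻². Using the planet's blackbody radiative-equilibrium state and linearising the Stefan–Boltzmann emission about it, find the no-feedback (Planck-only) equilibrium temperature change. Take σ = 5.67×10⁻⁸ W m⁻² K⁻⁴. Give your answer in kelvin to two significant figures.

0.65 K

The baseline emission temperature is T_e = 221.6 K.
Only a fraction (1−α) is absorbed and it's spread over 4πR², so ΔF = (1−α)ΔS/4 = 1.610 W m⁻².
The Planck feedback parameter is 4σT_e³ = 2.466 W m⁻²/K.
So ΔT₀ = 1.610/2.466 = 0.653 K.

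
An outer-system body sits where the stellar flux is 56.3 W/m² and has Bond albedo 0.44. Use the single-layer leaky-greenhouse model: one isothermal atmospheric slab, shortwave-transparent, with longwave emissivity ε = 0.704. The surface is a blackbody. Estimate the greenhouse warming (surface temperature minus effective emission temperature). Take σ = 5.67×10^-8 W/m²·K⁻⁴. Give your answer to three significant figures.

Effective emission temperature (TOA balance): σT_e⁴ = S(1−α)/4 = 7.882 W/m² → T_e = 108.6 K.
For a single slab of emissivity ε, T_s⁴ = 2T_e⁴/(2−ε); thus T_s = 108.6·(1.543)^(1/4) = 121.0 K.
Greenhouse warming: T_s − T_e = 12.44 K.

12.4 K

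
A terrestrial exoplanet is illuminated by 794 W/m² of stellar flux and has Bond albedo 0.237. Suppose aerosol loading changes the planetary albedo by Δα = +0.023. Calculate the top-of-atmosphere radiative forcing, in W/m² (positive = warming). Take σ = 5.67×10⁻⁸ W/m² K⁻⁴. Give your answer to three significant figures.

-4.57 W/m²

ΔF = −(S/4)Δα = −(794.0/4)×(+0.023) = -4.566 W/m².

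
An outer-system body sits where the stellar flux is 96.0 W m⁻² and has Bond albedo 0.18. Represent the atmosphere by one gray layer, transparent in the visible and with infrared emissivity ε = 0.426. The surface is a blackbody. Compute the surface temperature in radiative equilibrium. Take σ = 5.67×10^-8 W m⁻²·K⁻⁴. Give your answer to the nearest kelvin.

The planet radiates to space at T_e = [S(1−α)/(4σ)]^(1/4) = 136.5 K.
The surface balance (absorbed SW + ε·downward IR = σT_s⁴) with T_a⁴ = T_s⁴/2 reduces to T_s = T_e·[2/(2−ε)]^¼ = 144.9 K.

145 kelvin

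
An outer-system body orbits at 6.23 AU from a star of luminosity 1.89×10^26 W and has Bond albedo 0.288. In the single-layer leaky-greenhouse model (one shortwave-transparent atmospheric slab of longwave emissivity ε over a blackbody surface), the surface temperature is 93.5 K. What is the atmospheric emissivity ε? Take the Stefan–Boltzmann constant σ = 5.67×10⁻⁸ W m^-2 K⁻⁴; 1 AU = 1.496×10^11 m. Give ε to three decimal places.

d = 6.23 × 1.496×10^11 m = 9.320×10^11 m.
Flux at the orbit: S = L/(4πd²) = 1.89×10^26/(4π·(9.32×10^11)²) = 17.31 W m^-2.
Effective temperature: T_e = [S(1−α)/(4σ)]^(1/4) = 85.86 K.
T_s⁴ = T_e⁴·2/(2−ε) → ε = 2 − 2(T_e/T_s)⁴ = 2 − 2·(85.86/93.5)⁴ = 0.5776.

0.578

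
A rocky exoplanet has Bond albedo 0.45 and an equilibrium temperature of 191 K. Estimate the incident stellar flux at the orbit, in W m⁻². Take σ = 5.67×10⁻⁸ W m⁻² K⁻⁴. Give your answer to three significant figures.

Invert the energy balance for S: S = 4σT⁴/(1−α).
The emitted flux is σT⁴ = 75.46 W m⁻².
S = 4·75.46/0.55 = 548.8 W m⁻².

549 W m⁻²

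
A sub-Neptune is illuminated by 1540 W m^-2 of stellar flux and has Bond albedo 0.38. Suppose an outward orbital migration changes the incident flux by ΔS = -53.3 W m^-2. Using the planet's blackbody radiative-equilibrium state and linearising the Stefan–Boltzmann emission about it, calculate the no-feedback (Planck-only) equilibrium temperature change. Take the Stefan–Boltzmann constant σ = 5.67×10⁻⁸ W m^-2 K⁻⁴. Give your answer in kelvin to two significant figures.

The baseline emission temperature is T_e = 254.7 K.
Only a fraction (1−α) is absorbed and it's spread over 4πR², so ΔF = (1−α)ΔS/4 = -8.261 W m^-2.
Planck response: λ_P = 4σT_e³ = 4·5.67×10⁻⁸·(254.7)³ = 3.748 W m^-2/K.
So ΔT₀ = -8.261/3.748 = -2.20 K.

-2.2 kelvin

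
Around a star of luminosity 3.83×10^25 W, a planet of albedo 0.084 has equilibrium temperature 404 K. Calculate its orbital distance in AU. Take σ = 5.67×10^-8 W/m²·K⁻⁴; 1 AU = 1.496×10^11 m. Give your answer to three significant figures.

Energy balance gives S = 4σT⁴/(1−α) = 6596 W/m².
S = L/(4πd²) → d = √(L/4πS) = √(3.83×10^25/(4π·6596)) = 2.150×10^10 m = 0.1437 AU.

0.144 AU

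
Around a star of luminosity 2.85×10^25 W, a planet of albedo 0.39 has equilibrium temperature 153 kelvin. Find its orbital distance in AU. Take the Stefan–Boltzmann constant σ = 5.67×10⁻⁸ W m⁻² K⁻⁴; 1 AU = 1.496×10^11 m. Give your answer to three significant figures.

0.705 AU

Energy balance gives S = 4σT⁴/(1−α) = 203.7 W m⁻².
From L = 4πd²S, d = √(2.85×10^25/(4π·203.7)) = 1.055×10^11 m = 0.7053 AU.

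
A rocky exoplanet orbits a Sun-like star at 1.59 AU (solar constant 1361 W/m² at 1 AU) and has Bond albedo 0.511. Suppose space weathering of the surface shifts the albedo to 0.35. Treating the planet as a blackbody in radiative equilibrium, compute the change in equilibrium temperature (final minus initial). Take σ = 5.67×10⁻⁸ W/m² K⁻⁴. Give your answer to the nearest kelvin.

14 K

Flux at the orbit: S = 1361/(1.59)² = 538.3 W/m².
With α = 0.511, T₁ = 184.6 K.
After:  T₂ = [538.3·0.65/(4σ)]^(1/4) = 198.2 K.
Change: 198.2 − 184.6 = 13.61 K.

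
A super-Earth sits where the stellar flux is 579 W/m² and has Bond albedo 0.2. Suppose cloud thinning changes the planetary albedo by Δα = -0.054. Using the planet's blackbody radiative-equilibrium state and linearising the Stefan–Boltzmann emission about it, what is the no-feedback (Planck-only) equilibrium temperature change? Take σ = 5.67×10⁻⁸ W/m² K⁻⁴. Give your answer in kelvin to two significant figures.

Reference equilibrium: T_e = [S(1−α)/(4σ)]^(1/4) = 212.6 K.
TOA radiative forcing: ΔF = −S·Δα/4 = −579.0·(-0.054)/4 = 7.816 W/m².
The Planck feedback parameter is 4σT_e³ = 2.179 W/m²/K.
ΔT₀ = ΔF/λ_P = 7.816/2.179 = 3.59 K.

3.6 K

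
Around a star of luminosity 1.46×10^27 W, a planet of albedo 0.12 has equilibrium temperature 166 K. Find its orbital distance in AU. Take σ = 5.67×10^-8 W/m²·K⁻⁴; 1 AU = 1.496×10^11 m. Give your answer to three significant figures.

Energy balance gives S = 4σT⁴/(1−α) = 195.7 W/m².
Then d = [L/(4πS)]^(1/2) = 7.705×10^11 m, i.e. 5.150 AU.

5.15 AU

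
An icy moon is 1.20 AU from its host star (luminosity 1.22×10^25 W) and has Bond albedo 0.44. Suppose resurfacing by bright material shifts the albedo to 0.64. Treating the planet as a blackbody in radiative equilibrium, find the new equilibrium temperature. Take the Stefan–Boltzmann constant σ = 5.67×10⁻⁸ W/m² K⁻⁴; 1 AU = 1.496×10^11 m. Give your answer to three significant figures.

83.2 K

Orbital distance: d = 1.20 AU = 1.795×10^11 m.
S = L/(4πd²) = 30.12 W/m².
T₂ = [S(1−α₂)/(4σ)]^(1/4) = [30.12·0.36/(4σ)]^(1/4) = 83.16 K.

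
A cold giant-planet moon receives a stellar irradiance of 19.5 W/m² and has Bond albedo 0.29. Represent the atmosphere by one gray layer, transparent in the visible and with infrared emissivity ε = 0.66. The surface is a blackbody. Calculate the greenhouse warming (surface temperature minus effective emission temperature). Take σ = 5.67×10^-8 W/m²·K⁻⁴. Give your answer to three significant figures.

9.31 K

Effective emission temperature (TOA balance): σT_e⁴ = S(1−α)/4 = 3.461 W/m² → T_e = 88.39 K.
For a single slab of emissivity ε, T_s⁴ = 2T_e⁴/(2−ε); thus T_s = 88.39·(1.493)^(1/4) = 97.70 K.
The atmosphere warms the surface by 9.308 K.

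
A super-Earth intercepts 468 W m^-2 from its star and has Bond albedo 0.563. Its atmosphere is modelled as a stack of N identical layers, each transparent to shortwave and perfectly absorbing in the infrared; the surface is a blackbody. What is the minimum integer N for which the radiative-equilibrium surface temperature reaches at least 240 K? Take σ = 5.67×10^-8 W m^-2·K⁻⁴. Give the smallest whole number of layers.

OLR = S(1−α)/4 = 51.13 W m^-2; the top layer radiates at T_e = 173.3 K.
T_s = (N+1)^(1/4)·T_e ≥ 240 K requires N+1 ≥ (T_s/T_e)⁴ = (240/173.3)⁴ = 3.679.
The minimum whole number is N = 3.

3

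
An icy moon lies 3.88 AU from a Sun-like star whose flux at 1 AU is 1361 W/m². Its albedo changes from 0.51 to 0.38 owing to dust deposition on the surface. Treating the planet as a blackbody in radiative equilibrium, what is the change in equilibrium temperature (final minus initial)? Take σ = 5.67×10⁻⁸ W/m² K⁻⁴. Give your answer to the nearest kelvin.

7 K

Flux at the orbit: S = 1361/(3.88)² = 90.41 W/m².
Initial: T₁ = [S(1−0.51)/(4σ)]^(1/4) = 118.2 K.
Final:   T₂ = [S(1−0.38)/(4σ)]^(1/4) = 125.4 K.
Change: 125.4 − 118.2 = 7.163 K.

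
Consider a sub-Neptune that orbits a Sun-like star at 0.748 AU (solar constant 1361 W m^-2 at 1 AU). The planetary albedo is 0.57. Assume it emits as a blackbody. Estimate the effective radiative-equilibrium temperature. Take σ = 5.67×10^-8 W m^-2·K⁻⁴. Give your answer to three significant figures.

261 K

By the inverse-square law, S = 1361/0.748² = 2433 W m^-2.
Averaging over the sphere, the absorbed flux is S(1−α)/4 = 261.5 W m^-2.
In equilibrium σT⁴ equals this, so T = 260.6 K.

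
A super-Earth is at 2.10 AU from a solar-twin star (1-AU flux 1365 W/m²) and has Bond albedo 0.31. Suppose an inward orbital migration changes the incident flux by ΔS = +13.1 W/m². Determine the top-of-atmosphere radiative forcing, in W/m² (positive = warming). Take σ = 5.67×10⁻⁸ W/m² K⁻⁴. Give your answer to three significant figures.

Flux at the orbit: S = 1365/(2.10)² = 309.5 W/m².
Only a fraction (1−α) is absorbed and it's spread over 4πR², so ΔF = (1−α)ΔS/4 = 2.260 W/m².

2.26 W/m²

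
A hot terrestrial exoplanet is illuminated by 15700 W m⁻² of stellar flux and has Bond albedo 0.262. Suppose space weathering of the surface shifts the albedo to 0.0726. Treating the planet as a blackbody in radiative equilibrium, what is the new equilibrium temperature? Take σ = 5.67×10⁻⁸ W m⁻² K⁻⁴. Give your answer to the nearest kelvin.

With the new albedo, S(1−α₂)/4 = 3640 W m⁻², so T₂ = 503.4 K.

503 kelvin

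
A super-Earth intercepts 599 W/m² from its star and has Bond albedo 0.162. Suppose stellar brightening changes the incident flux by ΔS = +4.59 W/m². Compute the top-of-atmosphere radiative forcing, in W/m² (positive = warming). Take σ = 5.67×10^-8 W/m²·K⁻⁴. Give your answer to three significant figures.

0.962 W/m²

Only a fraction (1−α) is absorbed and it's spread over 4πR², so ΔF = (1−α)ΔS/4 = 0.9616 W/m².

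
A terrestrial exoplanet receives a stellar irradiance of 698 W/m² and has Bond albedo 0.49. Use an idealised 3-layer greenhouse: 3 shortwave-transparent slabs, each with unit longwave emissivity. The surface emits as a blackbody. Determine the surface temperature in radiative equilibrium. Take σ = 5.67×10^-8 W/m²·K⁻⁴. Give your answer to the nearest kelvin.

281 K

Top-of-atmosphere balance: σT_e⁴ = S(1−α)/4 = 89.00 W/m² → T_e = 199.0 K.
With N = 3 opaque layers, T_s = (N+1)^(1/4)·T_e = 4^(1/4)·199.0 = 281.5 K.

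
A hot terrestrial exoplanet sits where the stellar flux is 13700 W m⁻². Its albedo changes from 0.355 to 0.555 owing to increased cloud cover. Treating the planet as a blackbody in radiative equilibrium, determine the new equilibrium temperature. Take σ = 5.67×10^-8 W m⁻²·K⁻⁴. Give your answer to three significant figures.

405 kelvin

With the new albedo, S(1−α₂)/4 = 1524 W m⁻², so T₂ = 404.9 K.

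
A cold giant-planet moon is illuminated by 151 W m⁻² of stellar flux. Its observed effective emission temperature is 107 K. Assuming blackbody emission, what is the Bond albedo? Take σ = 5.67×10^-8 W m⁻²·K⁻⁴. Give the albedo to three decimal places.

Rearranging the radiative balance, α = 1 − 4σT⁴/S.
σT⁴ = 7.432 W m⁻², so 4σT⁴ = 29.73 W m⁻².
Hence α = 1 − 29.73/151.0 = 0.8031.

0.803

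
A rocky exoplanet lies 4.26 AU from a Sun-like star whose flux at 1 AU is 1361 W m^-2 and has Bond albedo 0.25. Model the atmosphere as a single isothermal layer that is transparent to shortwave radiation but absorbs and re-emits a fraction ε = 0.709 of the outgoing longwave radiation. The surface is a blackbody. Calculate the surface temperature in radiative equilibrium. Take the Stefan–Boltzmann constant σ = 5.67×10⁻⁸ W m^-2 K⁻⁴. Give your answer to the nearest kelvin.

140 K

Flux at the orbit: S = 1361/(4.26)² = 75.00 W m^-2.
Effective emission temperature (TOA balance): σT_e⁴ = S(1−α)/4 = 14.06 W m^-2 → T_e = 125.5 K.
Surface balance with a leaky layer gives σT_s⁴ = σT_e⁴·2/(2−ε), so T_s = T_e·[2/(2−0.709)]^(1/4) = 140.0 K.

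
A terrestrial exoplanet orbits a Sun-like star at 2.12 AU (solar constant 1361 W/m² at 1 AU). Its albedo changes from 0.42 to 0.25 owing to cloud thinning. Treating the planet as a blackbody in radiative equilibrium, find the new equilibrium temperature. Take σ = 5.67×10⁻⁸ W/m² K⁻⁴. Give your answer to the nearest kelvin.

Irradiance scales as 1/d², so S = 1361 W/m² × (1/2.12)² = 302.8 W/m².
T₂ = [S(1−α₂)/(4σ)]^(1/4) = [302.8·0.75/(4σ)]^(1/4) = 177.9 K.

178 K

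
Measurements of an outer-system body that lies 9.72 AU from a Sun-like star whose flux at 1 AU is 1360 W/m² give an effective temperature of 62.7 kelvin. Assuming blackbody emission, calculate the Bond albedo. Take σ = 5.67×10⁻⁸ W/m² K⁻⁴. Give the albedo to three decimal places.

0.756

Flux at the orbit: S = 1360/(9.72)² = 14.39 W/m².
Energy balance: S(1−α)/4 = σT⁴, so 1−α = 4σT⁴/S.
σT⁴ = 0.8763 W/m², so 4σT⁴ = 3.505 W/m².
Hence α = 1 − 3.505/14.39 = 0.7565.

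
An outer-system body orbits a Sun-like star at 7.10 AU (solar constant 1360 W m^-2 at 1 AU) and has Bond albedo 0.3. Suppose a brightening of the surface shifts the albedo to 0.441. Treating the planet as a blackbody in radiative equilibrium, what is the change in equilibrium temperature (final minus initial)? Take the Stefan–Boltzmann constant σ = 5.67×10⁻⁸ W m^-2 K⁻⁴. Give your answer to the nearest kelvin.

Flux at the orbit: S = 1360/(7.10)² = 26.98 W m^-2.
Before: T₁ = [26.98·0.7/(4σ)]^(1/4) = 95.53 K.
After:  T₂ = [26.98·0.559/(4σ)]^(1/4) = 90.30 K.
ΔT = T₂ − T₁ = -5.223 K.

-5 K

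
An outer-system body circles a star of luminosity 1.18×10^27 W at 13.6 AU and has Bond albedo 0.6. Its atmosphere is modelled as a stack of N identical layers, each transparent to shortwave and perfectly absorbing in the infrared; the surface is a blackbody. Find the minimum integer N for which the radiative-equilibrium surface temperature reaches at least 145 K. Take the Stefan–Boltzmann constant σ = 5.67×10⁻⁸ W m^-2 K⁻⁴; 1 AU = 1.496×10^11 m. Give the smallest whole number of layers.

Orbital distance: d = 13.6 AU = 2.035×10^12 m.
S = L/(4πd²) = 22.68 W m^-2.
The effective emission temperature is T_e = [S(1−α)/(4σ)]^¼ = 79.53 K.
T_s = (N+1)^(1/4)·T_e ≥ 145 K requires N+1 ≥ (T_s/T_e)⁴ = (145/79.53)⁴ = 11.049.
The minimum whole number is N = 11.

11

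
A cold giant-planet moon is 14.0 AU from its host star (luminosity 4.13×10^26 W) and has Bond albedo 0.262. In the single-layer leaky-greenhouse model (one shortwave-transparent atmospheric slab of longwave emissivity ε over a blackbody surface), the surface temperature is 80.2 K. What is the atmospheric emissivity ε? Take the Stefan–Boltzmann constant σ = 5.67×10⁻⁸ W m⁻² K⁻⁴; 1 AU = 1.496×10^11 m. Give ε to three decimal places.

d = 14.0 × 1.496×10^11 m = 2.094×10^12 m.
Flux at the orbit: S = L/(4πd²) = 4.13×10^26/(4π·(2.09×10^12)²) = 7.492 W m⁻².
Effective temperature: T_e = [S(1−α)/(4σ)]^(1/4) = 70.27 K.
Inverting T_s⁴ = 2T_e⁴/(2−ε): (T_e/T_s)⁴ = 0.5893, so ε = 2(1 − 0.5893) = 0.8214.

0.821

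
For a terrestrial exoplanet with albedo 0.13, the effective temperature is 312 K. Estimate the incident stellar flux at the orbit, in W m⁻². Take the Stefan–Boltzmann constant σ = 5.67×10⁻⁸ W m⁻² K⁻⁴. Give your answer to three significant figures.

2470 W m⁻²

Invert the energy balance for S: S = 4σT⁴/(1−α).
The emitted flux is σT⁴ = 537.3 W m⁻².
S = 4·537.3/0.87 = 2470 W m⁻².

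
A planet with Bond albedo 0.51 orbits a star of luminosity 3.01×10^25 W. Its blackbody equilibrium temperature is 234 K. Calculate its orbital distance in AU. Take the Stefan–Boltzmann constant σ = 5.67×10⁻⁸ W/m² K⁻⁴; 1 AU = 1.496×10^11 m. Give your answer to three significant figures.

Required flux: S = 4σT⁴/(1−α) = 1388 W/m².
From L = 4πd²S, d = √(3.01×10^25/(4π·1388)) = 4.155×10^10 m = 0.2777 AU.

0.278 AU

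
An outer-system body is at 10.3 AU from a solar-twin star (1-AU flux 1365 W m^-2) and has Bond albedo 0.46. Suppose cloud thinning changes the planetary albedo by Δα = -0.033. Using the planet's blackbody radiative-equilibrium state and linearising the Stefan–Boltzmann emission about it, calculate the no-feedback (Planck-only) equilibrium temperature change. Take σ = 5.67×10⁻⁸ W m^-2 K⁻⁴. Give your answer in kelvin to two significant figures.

Flux at the orbit: S = 1365/(10.3)² = 12.87 W m^-2.
Reference equilibrium: T_e = [S(1−α)/(4σ)]^(1/4) = 74.40 K.
TOA radiative forcing: ΔF = −S·Δα/4 = −12.87·(-0.033)/4 = 0.1061 W m^-2.
Planck response: λ_P = 4σT_e³ = 4·5.67×10⁻⁸·(74.40)³ = 0.09339 W m^-2/K.
Hence the no-feedback warming is ΔF/(4σT_e³) = 1.14 K.

1.1 K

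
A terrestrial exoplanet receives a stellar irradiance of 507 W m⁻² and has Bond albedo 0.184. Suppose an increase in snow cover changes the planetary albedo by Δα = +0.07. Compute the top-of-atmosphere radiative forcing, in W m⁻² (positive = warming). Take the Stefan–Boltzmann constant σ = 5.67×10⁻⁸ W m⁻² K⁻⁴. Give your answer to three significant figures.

TOA radiative forcing: ΔF = −S·Δα/4 = −507.0·(+0.07)/4 = -8.873 W m⁻².

-8.87 W m⁻²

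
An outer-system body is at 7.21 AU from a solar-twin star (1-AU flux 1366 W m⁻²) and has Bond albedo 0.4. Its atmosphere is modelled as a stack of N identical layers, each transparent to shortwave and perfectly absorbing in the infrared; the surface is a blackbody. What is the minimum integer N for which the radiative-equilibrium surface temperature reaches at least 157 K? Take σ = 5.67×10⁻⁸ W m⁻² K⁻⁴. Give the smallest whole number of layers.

8

Flux at the orbit: S = 1366/(7.21)² = 26.28 W m⁻².
Top-of-atmosphere balance: σT_e⁴ = S(1−α)/4 = 3.942 W m⁻² → T_e = 91.31 K.
T_s = (N+1)^(1/4)·T_e ≥ 157 K requires N+1 ≥ (T_s/T_e)⁴ = (157/91.31)⁴ = 8.740.
So N ≥ 7.740; the smallest integer is N = 8.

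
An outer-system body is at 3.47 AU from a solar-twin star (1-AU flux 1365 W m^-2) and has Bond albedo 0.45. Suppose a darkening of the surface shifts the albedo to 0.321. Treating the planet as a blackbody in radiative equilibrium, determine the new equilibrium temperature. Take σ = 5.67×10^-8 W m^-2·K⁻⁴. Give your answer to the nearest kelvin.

Flux at the orbit: S = 1365/(3.47)² = 113.4 W m^-2.
With the new albedo, S(1−α₂)/4 = 19.24 W m^-2, so T₂ = 135.7 K.

136 kelvin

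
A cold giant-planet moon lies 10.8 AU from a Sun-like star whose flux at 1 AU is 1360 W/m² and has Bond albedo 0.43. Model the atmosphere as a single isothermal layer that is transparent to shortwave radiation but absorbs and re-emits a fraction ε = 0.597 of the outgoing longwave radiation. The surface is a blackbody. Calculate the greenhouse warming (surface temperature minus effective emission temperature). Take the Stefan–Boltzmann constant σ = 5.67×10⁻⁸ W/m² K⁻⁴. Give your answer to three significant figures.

By the inverse-square law, S = 1360/10.8² = 11.66 W/m².
Effective emission temperature (TOA balance): σT_e⁴ = S(1−α)/4 = 1.662 W/m² → T_e = 73.58 K.
Surface balance with a leaky layer gives σT_s⁴ = σT_e⁴·2/(2−ε), so T_s = T_e·[2/(2−0.597)]^(1/4) = 80.39 K.
The atmosphere warms the surface by 6.819 K.

6.82 K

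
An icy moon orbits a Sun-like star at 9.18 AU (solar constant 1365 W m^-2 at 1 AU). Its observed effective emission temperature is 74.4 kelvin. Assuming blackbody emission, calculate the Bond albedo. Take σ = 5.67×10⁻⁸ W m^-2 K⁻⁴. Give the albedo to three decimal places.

Irradiance scales as 1/d², so S = 1365 W m^-2 × (1/9.18)² = 16.20 W m^-2.
From σT⁴ = S(1−α)/4 we invert for α: 1−α = 4σT⁴/S.
σT⁴ = 1.737 W m^-2, so 4σT⁴ = 6.949 W m^-2.
Hence α = 1 − 6.949/16.20 = 0.5710.

0.571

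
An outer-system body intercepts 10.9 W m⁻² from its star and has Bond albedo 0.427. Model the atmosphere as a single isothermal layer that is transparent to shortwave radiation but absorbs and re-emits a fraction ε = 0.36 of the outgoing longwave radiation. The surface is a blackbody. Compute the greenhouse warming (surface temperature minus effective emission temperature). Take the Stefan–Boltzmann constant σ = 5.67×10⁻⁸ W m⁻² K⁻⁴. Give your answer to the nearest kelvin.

The planet radiates to space at T_e = [S(1−α)/(4σ)]^(1/4) = 72.44 K.
Surface balance with a leaky layer gives σT_s⁴ = σT_e⁴·2/(2−ε), so T_s = T_e·[2/(2−0.36)]^(1/4) = 76.13 K.
The atmosphere warms the surface by 3.685 K.

4 K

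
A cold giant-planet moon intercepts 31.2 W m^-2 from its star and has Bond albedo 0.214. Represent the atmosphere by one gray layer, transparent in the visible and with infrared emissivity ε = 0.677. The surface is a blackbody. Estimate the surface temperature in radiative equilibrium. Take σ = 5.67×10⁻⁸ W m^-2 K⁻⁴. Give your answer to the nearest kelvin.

Effective emission temperature (TOA balance): σT_e⁴ = S(1−α)/4 = 6.131 W m^-2 → T_e = 102.0 K.
Surface balance with a leaky layer gives σT_s⁴ = σT_e⁴·2/(2−ε), so T_s = T_e·[2/(2−0.677)]^(1/4) = 113.1 K.

113 K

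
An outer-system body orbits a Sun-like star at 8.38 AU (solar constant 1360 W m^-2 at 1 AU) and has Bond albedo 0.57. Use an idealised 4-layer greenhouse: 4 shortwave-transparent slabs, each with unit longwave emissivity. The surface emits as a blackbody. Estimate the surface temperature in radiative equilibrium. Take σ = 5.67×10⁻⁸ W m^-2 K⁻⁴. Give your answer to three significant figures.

By the inverse-square law, S = 1360/8.38² = 19.37 W m^-2.
Top-of-atmosphere balance: σT_e⁴ = S(1−α)/4 = 2.082 W m^-2 → T_e = 77.84 K.
With N = 4 opaque layers, T_s = (N+1)^(1/4)·T_e = 5^(1/4)·77.84 = 116.4 K.

116 K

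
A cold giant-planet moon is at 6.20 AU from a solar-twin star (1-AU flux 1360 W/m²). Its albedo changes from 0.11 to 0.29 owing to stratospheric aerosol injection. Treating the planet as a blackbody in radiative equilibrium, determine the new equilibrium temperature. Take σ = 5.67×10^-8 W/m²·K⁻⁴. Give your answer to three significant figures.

103 kelvin

By the inverse-square law, S = 1360/6.20² = 35.38 W/m².
New equilibrium: T₂ = [(1−0.29)·35.38/(4σ)]^(1/4) = 102.6 K.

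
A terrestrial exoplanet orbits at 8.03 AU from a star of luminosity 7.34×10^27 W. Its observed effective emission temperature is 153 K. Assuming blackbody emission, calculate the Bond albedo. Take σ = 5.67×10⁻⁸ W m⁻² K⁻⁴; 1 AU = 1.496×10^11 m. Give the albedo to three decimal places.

0.693

Orbital distance: d = 8.03 AU = 1.201×10^12 m.
Spreading L over a sphere of radius d: S = 7.34×10^27/(4π·1.20×10^12²) = 404.8 W m⁻².
Energy balance: S(1−α)/4 = σT⁴, so 1−α = 4σT⁴/S.
σT⁴ = 31.07 W m⁻², so 4σT⁴ = 124.3 W m⁻².
1−α = 124.3/404.8 = 0.3071, so α = 0.6929.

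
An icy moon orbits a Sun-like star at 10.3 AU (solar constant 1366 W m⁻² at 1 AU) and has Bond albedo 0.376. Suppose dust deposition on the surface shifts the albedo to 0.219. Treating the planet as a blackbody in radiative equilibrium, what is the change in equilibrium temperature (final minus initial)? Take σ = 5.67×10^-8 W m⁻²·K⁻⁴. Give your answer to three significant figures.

4.45 K

Irradiance scales as 1/d², so S = 1366 W m⁻² × (1/10.3)² = 12.88 W m⁻².
Before: T₁ = [12.88·0.624/(4σ)]^(1/4) = 77.15 K.
Final:   T₂ = [S(1−0.219)/(4σ)]^(1/4) = 81.60 K.
ΔT = T₂ − T₁ = 4.452 K.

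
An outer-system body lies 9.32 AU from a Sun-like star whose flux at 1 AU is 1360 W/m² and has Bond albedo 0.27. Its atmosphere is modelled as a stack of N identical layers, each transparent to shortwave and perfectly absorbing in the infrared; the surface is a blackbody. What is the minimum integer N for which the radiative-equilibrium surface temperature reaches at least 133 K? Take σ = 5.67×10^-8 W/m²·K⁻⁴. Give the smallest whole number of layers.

6

Irradiance scales as 1/d², so S = 1360 W/m² × (1/9.32)² = 15.66 W/m².
OLR = S(1−α)/4 = 2.857 W/m²; the top layer radiates at T_e = 84.26 K.
Since T_s⁴ = (N+1)T_e⁴, we need N ≥ (T_s/T_e)⁴ − 1 = 5.209.
The minimum whole number is N = 6.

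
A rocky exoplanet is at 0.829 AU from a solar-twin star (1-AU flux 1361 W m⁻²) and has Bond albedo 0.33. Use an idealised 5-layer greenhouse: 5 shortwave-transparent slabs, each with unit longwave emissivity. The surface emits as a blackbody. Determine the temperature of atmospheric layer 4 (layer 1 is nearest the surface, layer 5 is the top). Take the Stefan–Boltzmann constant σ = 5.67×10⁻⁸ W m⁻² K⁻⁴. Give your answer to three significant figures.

329 K

By the inverse-square law, S = 1361/0.829² = 1980 W m⁻².
Top-of-atmosphere balance: σT_e⁴ = S(1−α)/4 = 331.7 W m⁻² → T_e = 276.6 K.
The net upward flux σT_e⁴ is constant between every pair of levels, so T_k⁴ = (N+1−k)T_e⁴.
With k = 4: T_4 = (5+1−4)^¼·276.6 K = 328.9 K.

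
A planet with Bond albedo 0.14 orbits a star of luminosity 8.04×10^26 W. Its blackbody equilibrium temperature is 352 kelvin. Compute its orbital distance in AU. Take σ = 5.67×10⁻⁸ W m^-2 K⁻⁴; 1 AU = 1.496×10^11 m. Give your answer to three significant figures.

0.840 AU

Required flux: S = 4σT⁴/(1−α) = 4049 W m^-2.
S = L/(4πd²) → d = √(L/4πS) = √(8.04×10^26/(4π·4049)) = 1.257×10^11 m = 0.8403 AU.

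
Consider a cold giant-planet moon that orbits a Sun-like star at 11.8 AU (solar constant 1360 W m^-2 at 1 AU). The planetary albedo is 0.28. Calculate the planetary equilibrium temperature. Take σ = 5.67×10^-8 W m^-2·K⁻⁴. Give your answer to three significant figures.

74.6 kelvin

Irradiance scales as 1/d², so S = 1360 W m^-2 × (1/11.8)² = 9.767 W m^-2.
The planet absorbs (1−α)S over its disc πR² and re-emits over 4πR², so the mean absorbed flux is (1−0.28)·9.767/4 = 1.758 W m^-2.
Balancing against σT⁴: T = (1.758/5.67×10⁻⁸)^(1/4) = 74.62 K.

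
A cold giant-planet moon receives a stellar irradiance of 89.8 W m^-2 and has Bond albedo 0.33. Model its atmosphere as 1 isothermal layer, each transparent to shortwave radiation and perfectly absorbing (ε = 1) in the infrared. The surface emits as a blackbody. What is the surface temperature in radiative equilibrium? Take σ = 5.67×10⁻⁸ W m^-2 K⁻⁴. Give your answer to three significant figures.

152 K

OLR = S(1−α)/4 = 15.04 W m^-2; the top layer radiates at T_e = 127.6 K.
With N = 1 opaque layers, T_s = (N+1)^(1/4)·T_e = 2^(1/4)·127.6 = 151.8 K.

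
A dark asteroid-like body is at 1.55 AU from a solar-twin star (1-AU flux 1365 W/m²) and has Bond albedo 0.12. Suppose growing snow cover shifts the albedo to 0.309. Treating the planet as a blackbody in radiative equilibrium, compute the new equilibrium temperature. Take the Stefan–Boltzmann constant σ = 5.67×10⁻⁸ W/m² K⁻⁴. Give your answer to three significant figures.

204 kelvin

Irradiance scales as 1/d², so S = 1365 W/m² × (1/1.55)² = 568.2 W/m².
New equilibrium: T₂ = [(1−0.309)·568.2/(4σ)]^(1/4) = 204.0 K.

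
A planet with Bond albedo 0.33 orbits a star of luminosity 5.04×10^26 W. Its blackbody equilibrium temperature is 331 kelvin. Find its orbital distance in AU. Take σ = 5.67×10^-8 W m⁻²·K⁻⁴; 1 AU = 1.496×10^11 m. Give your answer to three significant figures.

Energy balance gives S = 4σT⁴/(1−α) = 4063 W m⁻².
Then d = [L/(4πS)]^(1/2) = 9.935×10^10 m, i.e. 0.6641 AU.

0.664 AU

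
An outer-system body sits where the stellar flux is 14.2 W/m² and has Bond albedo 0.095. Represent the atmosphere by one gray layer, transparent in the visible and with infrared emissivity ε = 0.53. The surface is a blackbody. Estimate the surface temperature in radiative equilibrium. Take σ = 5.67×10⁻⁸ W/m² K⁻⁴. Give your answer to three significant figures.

93.7 kelvin

Effective emission temperature (TOA balance): σT_e⁴ = S(1−α)/4 = 3.213 W/m² → T_e = 86.76 K.
For a single slab of emissivity ε, T_s⁴ = 2T_e⁴/(2−ε); thus T_s = 86.76·(1.361)^(1/4) = 93.70 K.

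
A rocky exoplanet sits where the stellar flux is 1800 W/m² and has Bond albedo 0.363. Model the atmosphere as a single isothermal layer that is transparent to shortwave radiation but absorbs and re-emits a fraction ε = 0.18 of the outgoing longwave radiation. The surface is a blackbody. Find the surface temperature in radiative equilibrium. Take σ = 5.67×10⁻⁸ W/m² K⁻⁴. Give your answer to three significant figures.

At the top of the atmosphere, σT_e⁴ = S(1−α)/4 = 286.6 W/m², giving T_e = 266.7 K.
Surface balance with a leaky layer gives σT_s⁴ = σT_e⁴·2/(2−ε), so T_s = T_e·[2/(2−0.18)]^(1/4) = 273.0 K.

273 K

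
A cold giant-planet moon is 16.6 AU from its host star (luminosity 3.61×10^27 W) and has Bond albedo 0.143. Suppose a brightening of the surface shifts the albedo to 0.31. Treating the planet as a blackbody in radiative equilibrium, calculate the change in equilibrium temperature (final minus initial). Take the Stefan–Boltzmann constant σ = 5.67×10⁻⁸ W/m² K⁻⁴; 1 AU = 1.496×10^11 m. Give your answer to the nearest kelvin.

d = 16.6 × 1.496×10^11 m = 2.483×10^12 m.
Flux at the orbit: S = L/(4πd²) = 3.61×10^27/(4π·(2.48×10^12)²) = 46.58 W/m².
Initial: T₁ = [S(1−0.143)/(4σ)]^(1/4) = 115.2 K.
With α = 0.31, T₂ = 109.1 K.
ΔT = T₂ − T₁ = -6.075 K.

-6 K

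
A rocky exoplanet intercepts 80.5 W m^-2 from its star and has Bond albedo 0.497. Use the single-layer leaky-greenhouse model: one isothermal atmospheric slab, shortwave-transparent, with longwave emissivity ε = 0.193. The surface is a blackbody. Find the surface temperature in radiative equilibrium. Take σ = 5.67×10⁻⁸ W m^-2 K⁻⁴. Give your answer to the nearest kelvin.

119 K

The planet radiates to space at T_e = [S(1−α)/(4σ)]^(1/4) = 115.6 K.
The surface balance (absorbed SW + ε·downward IR = σT_s⁴) with T_a⁴ = T_s⁴/2 reduces to T_s = T_e·[2/(2−ε)]^¼ = 118.6 K.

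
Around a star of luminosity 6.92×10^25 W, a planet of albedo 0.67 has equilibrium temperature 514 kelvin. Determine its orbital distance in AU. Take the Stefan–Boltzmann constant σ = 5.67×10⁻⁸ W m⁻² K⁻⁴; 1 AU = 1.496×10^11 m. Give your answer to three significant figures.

0.0716 AU

Required flux: S = 4σT⁴/(1−α) = 47970 W m⁻².
S = L/(4πd²) → d = √(L/4πS) = √(6.92×10^25/(4π·47970)) = 1.071×10^10 m = 0.07162 AU.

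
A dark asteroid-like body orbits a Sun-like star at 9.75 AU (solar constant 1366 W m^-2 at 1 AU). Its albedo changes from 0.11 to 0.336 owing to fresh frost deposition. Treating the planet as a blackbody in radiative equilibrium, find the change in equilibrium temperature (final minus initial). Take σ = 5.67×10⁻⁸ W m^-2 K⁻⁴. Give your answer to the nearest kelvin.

-6 K

Flux at the orbit: S = 1366/(9.75)² = 14.37 W m^-2.
With α = 0.11, T₁ = 86.66 K.
After:  T₂ = [14.37·0.664/(4σ)]^(1/4) = 80.54 K.
ΔT = T₂ − T₁ = -6.119 K.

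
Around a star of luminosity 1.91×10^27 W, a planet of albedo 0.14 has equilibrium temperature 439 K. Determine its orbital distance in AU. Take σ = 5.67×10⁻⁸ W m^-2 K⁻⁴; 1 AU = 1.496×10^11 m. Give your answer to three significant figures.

0.833 AU

Energy balance gives S = 4σT⁴/(1−α) = 9795 W m^-2.
Then d = [L/(4πS)]^(1/2) = 1.246×10^11 m, i.e. 0.8327 AU.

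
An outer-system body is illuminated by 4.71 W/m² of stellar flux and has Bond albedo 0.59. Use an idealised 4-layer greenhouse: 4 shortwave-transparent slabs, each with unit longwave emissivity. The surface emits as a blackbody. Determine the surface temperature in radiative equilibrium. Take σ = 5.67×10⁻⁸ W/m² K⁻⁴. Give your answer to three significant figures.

The effective emission temperature is T_e = [S(1−α)/(4σ)]^¼ = 54.02 K.
With N = 4 opaque layers, T_s = (N+1)^(1/4)·T_e = 5^(1/4)·54.02 = 80.78 K.

80.8 K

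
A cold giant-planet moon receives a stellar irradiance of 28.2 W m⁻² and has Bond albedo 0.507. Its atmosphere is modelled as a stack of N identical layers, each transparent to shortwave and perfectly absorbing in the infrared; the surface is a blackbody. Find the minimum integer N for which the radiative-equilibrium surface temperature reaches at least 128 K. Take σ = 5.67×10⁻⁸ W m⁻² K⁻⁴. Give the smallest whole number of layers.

4

The effective emission temperature is T_e = [S(1−α)/(4σ)]^¼ = 88.48 K.
T_s = (N+1)^(1/4)·T_e ≥ 128 K requires N+1 ≥ (T_s/T_e)⁴ = (128/88.48)⁴ = 4.379.
The minimum whole number is N = 4.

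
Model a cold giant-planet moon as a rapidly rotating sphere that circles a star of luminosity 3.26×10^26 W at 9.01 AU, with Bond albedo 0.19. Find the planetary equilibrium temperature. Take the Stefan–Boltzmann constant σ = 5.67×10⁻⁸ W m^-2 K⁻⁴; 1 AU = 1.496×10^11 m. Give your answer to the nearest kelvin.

d = 9.01 × 1.496×10^11 m = 1.348×10^12 m.
S = L/(4πd²) = 14.28 W m^-2.
Absorbed flux (global mean): S(1−α)/4 = 14.28·0.81/4 = 2.891 W m^-2.
Set σT⁴ = 2.891 → T = (2.891/σ)^(1/4) = 84.51 K.

85 kelvin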